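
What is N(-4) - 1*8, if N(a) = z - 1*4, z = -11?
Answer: -23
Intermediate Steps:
N(a) = -15 (N(a) = -11 - 1*4 = -11 - 4 = -15)
N(-4) - 1*8 = -15 - 1*8 = -15 - 8 = -23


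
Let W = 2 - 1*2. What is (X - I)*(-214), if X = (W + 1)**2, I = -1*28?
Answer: -6206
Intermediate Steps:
I = -28
W = 0 (W = 2 - 2 = 0)
X = 1 (X = (0 + 1)**2 = 1**2 = 1)
(X - I)*(-214) = (1 - 1*(-28))*(-214) = (1 + 28)*(-214) = 29*(-214) = -6206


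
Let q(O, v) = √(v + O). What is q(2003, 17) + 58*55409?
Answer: 3213722 + 2*√505 ≈ 3.2138e+6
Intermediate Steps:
q(O, v) = √(O + v)
q(2003, 17) + 58*55409 = √(2003 + 17) + 58*55409 = √2020 + 3213722 = 2*√505 + 3213722 = 3213722 + 2*√505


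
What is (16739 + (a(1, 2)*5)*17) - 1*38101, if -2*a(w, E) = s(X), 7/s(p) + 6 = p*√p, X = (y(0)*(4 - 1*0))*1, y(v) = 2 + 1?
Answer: -12048763/564 - 595*√3/141 ≈ -21370.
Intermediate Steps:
y(v) = 3
X = 12 (X = (3*(4 - 1*0))*1 = (3*(4 + 0))*1 = (3*4)*1 = 12*1 = 12)
s(p) = 7/(-6 + p^(3/2)) (s(p) = 7/(-6 + p*√p) = 7/(-6 + p^(3/2)))
a(w, E) = -7/(2*(-6 + 24*√3)) (a(w, E) = -7/(2*(-6 + 12^(3/2))) = -7/(2*(-6 + 24*√3)))
(16739 + (a(1, 2)*5)*17) - 1*38101 = (16739 + ((-7/564 - 7*√3/141)*5)*17) - 1*38101 = (16739 + (-35/564 - 35*√3/141)*17) - 38101 = (16739 + (-595/564 - 595*√3/141)) - 38101 = (9440201/564 - 595*√3/141) - 38101 = -12048763/564 - 595*√3/141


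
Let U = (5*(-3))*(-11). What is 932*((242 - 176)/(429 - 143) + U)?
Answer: 2001936/13 ≈ 1.5400e+5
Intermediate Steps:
U = 165 (U = -15*(-11) = 165)
932*((242 - 176)/(429 - 143) + U) = 932*((242 - 176)/(429 - 143) + 165) = 932*(66/286 + 165) = 932*(66*(1/286) + 165) = 932*(3/13 + 165) = 932*(2148/13) = 2001936/13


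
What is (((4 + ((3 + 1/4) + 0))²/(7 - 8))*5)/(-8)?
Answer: 4205/128 ≈ 32.852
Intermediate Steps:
(((4 + ((3 + 1/4) + 0))²/(7 - 8))*5)/(-8) = (((4 + ((3 + ¼) + 0))²/(-1))*5)*(-⅛) = (((4 + (13/4 + 0))²*(-1))*5)*(-⅛) = (((4 + 13/4)²*(-1))*5)*(-⅛) = (((29/4)²*(-1))*5)*(-⅛) = (((841/16)*(-1))*5)*(-⅛) = -841/16*5*(-⅛) = -4205/16*(-⅛) = 4205/128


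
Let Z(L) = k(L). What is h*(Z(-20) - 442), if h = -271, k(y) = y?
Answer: 125202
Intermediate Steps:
Z(L) = L
h*(Z(-20) - 442) = -271*(-20 - 442) = -271*(-462) = 125202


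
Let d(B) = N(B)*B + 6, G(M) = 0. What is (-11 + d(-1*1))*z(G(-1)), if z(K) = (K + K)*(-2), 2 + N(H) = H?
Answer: 0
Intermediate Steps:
N(H) = -2 + H
z(K) = -4*K (z(K) = (2*K)*(-2) = -4*K)
d(B) = 6 + B*(-2 + B) (d(B) = (-2 + B)*B + 6 = B*(-2 + B) + 6 = 6 + B*(-2 + B))
(-11 + d(-1*1))*z(G(-1)) = (-11 + (6 + (-1*1)*(-2 - 1*1)))*(-4*0) = (-11 + (6 - (-2 - 1)))*0 = (-11 + (6 - 1*(-3)))*0 = (-11 + (6 + 3))*0 = (-11 + 9)*0 = -2*0 = 0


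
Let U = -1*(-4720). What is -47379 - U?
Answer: -52099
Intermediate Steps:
U = 4720
-47379 - U = -47379 - 1*4720 = -47379 - 4720 = -52099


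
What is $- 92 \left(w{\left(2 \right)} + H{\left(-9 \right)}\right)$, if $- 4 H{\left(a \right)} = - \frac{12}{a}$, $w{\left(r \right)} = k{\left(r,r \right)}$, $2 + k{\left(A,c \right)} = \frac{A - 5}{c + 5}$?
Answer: $\frac{5336}{21} \approx 254.1$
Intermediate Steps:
$k{\left(A,c \right)} = -2 + \frac{-5 + A}{5 + c}$ ($k{\left(A,c \right)} = -2 + \frac{A - 5}{c + 5} = -2 + \frac{-5 + A}{5 + c}$)
$w{\left(r \right)} = \frac{-15 - r}{5 + r}$ ($w{\left(r \right)} = \frac{-15 + r - 2 r}{5 + r} = \frac{-15 - r}{5 + r}$)
$H{\left(a \right)} = \frac{3}{a}$ ($H{\left(a \right)} = - \frac{\left(-12\right) \frac{1}{a}}{4} = \frac{3}{a}$)
$- 92 \left(w{\left(2 \right)} + H{\left(-9 \right)}\right) = - 92 \left(\frac{-15 - 2}{5 + 2} + \frac{3}{-9}\right) = - 92 \left(\frac{-15 - 2}{7} + 3 \left(- \frac{1}{9}\right)\right) = - 92 \left(\frac{1}{7} \left(-17\right) - \frac{1}{3}\right) = - 92 \left(- \frac{17}{7} - \frac{1}{3}\right) = \left(-92\right) \left(- \frac{58}{21}\right) = \frac{5336}{21}$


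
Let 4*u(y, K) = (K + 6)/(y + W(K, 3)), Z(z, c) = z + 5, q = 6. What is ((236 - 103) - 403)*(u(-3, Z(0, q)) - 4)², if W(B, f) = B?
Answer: -59535/32 ≈ -1860.5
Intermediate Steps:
Z(z, c) = 5 + z
u(y, K) = (6 + K)/(4*(K + y)) (u(y, K) = ((K + 6)/(y + K))/4 = ((6 + K)/(K + y))/4 = (6 + K)/(4*(K + y)))
((236 - 103) - 403)*(u(-3, Z(0, q)) - 4)² = ((236 - 103) - 403)*((6 + (5 + 0))/(4*((5 + 0) - 3)) - 4)² = (133 - 403)*((6 + 5)/(4*(5 - 3)) - 4)² = -270*((¼)*11/2 - 4)² = -270*((¼)*(½)*11 - 4)² = -270*(11/8 - 4)² = -270*(-21/8)² = -270*441/64 = -59535/32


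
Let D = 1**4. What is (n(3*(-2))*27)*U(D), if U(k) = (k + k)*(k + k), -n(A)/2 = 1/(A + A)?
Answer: 18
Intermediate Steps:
D = 1
n(A) = -1/A (n(A) = -2/(A + A) = -2*1/(2*A) = -1/A)
U(k) = 4*k**2 (U(k) = (2*k)*(2*k) = 4*k**2)
(n(3*(-2))*27)*U(D) = (-1/(3*(-2))*27)*(4*1**2) = (-1/(-6)*27)*(4*1) = (-1*(-1/6)*27)*4 = ((1/6)*27)*4 = (9/2)*4 = 18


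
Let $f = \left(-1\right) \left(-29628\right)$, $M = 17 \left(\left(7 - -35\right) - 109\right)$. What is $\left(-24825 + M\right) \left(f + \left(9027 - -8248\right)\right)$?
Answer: $-1217789492$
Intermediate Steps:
$M = -1139$ ($M = 17 \left(\left(7 + 35\right) - 109\right) = 17 \left(42 - 109\right) = 17 \left(-67\right) = -1139$)
$f = 29628$
$\left(-24825 + M\right) \left(f + \left(9027 - -8248\right)\right) = \left(-24825 - 1139\right) \left(29628 + \left(9027 - -8248\right)\right) = - 25964 \left(29628 + \left(9027 + 8248\right)\right) = - 25964 \left(29628 + 17275\right) = \left(-25964\right) 46903 = -1217789492$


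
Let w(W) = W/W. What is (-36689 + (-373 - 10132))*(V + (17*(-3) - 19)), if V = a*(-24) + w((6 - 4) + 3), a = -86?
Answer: -94152030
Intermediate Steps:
w(W) = 1
V = 2065 (V = -86*(-24) + 1 = 2064 + 1 = 2065)
(-36689 + (-373 - 10132))*(V + (17*(-3) - 19)) = (-36689 + (-373 - 10132))*(2065 + (17*(-3) - 19)) = (-36689 - 10505)*(2065 + (-51 - 19)) = -47194*(2065 - 70) = -47194*1995 = -94152030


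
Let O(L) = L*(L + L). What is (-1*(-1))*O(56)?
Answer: 6272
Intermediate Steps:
O(L) = 2*L**2 (O(L) = L*(2*L) = 2*L**2)
(-1*(-1))*O(56) = (-1*(-1))*(2*56**2) = 1*(2*3136) = 1*6272 = 6272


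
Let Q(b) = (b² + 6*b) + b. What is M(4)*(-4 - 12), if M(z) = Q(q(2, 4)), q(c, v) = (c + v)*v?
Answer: -11904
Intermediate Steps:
q(c, v) = v*(c + v)
Q(b) = b² + 7*b
M(z) = 744 (M(z) = (4*(2 + 4))*(7 + 4*(2 + 4)) = (4*6)*(7 + 4*6) = 24*(7 + 24) = 24*31 = 744)
M(4)*(-4 - 12) = 744*(-4 - 12) = 744*(-16) = -11904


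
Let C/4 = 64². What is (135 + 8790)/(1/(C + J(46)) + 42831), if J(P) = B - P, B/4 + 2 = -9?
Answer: 29084790/139577663 ≈ 0.20838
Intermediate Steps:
B = -44 (B = -8 + 4*(-9) = -8 - 36 = -44)
J(P) = -44 - P
C = 16384 (C = 4*64² = 4*4096 = 16384)
(135 + 8790)/(1/(C + J(46)) + 42831) = (135 + 8790)/(1/(16384 + (-44 - 1*46)) + 42831) = 8925/(1/(16384 + (-44 - 46)) + 42831) = 8925/(1/(16384 - 90) + 42831) = 8925/(1/16294 + 42831) = 8925/(697888315/16294) = 8925*(16294/697888315) = 29084790/139577663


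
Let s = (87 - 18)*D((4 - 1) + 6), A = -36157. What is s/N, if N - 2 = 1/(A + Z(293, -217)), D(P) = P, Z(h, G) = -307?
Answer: 838672/2701 ≈ 310.50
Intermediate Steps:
N = 72927/36464 (N = 2 + 1/(-36157 - 307) = 2 + 1/(-36464) = 2 - 1/36464 = 72927/36464 ≈ 2.0000)
s = 621 (s = (87 - 18)*((4 - 1) + 6) = 69*(3 + 6) = 69*9 = 621)
s/N = 621/(72927/36464) = 621*(36464/72927) = 838672/2701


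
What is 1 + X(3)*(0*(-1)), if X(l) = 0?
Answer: 1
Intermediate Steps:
1 + X(3)*(0*(-1)) = 1 + 0*(0*(-1)) = 1 + 0*0 = 1 + 0 = 1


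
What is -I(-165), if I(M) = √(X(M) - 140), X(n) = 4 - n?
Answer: -√29 ≈ -5.3852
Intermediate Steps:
I(M) = √(-136 - M) (I(M) = √((4 - M) - 140) = √(-136 - M))
-I(-165) = -√(-136 - 1*(-165)) = -√(-136 + 165) = -√29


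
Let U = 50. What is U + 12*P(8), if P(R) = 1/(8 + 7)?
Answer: 254/5 ≈ 50.800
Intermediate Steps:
P(R) = 1/15
U + 12*P(8) = 50 + 12*(1/15) = 50 + ⅘ = 254/5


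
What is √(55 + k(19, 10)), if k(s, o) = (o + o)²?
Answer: √455 ≈ 21.331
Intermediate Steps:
k(s, o) = 4*o² (k(s, o) = (2*o)² = 4*o²)
√(55 + k(19, 10)) = √(55 + 4*10²) = √(55 + 4*100) = √(55 + 400) = √455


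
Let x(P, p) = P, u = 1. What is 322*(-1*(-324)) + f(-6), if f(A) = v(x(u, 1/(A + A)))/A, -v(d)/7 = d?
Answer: 625975/6 ≈ 1.0433e+5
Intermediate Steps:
v(d) = -7*d
f(A) = -7/A (f(A) = (-7*1)/A = -7/A)
322*(-1*(-324)) + f(-6) = 322*(-1*(-324)) - 7/(-6) = 322*324 - 7*(-⅙) = 104328 + 7/6 = 625975/6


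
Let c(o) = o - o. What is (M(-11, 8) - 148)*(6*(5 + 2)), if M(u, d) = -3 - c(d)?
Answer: -6342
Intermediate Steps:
c(o) = 0
M(u, d) = -3 (M(u, d) = -3 - 1*0 = -3 + 0 = -3)
(M(-11, 8) - 148)*(6*(5 + 2)) = (-3 - 148)*(6*(5 + 2)) = -906*7 = -151*42 = -6342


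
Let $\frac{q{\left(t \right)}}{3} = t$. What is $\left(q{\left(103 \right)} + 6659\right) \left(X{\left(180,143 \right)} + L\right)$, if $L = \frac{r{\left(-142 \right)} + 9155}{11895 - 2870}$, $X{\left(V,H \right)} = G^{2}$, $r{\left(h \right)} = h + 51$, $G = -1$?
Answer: $\frac{126044152}{9025} \approx 13966.0$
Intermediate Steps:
$q{\left(t \right)} = 3 t$
$r{\left(h \right)} = 51 + h$
$X{\left(V,H \right)} = 1$ ($X{\left(V,H \right)} = \left(-1\right)^{2} = 1$)
$L = \frac{9064}{9025}$ ($L = \frac{\left(51 - 142\right) + 9155}{11895 - 2870} = \frac{-91 + 9155}{9025} = 9064 \cdot \frac{1}{9025} = \frac{9064}{9025} \approx 1.0043$)
$\left(q{\left(103 \right)} + 6659\right) \left(X{\left(180,143 \right)} + L\right) = \left(3 \cdot 103 + 6659\right) \left(1 + \frac{9064}{9025}\right) = \left(309 + 6659\right) \frac{18089}{9025} = 6968 \cdot \frac{18089}{9025} = \frac{126044152}{9025}$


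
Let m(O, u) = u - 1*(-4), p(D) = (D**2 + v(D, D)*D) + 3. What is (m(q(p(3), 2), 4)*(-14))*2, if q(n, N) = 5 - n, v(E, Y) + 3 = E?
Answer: -224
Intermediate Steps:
v(E, Y) = -3 + E
p(D) = 3 + D**2 + D*(-3 + D) (p(D) = (D**2 + (-3 + D)*D) + 3 = (D**2 + D*(-3 + D)) + 3 = 3 + D**2 + D*(-3 + D))
m(O, u) = 4 + u (m(O, u) = u + 4 = 4 + u)
(m(q(p(3), 2), 4)*(-14))*2 = ((4 + 4)*(-14))*2 = (8*(-14))*2 = -112*2 = -224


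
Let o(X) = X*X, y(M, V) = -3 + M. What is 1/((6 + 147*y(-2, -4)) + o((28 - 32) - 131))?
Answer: 1/17496 ≈ 5.7156e-5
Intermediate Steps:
o(X) = X²
1/((6 + 147*y(-2, -4)) + o((28 - 32) - 131)) = 1/((6 + 147*(-3 - 2)) + ((28 - 32) - 131)²) = 1/((6 + 147*(-5)) + (-4 - 131)²) = 1/((6 - 735) + (-135)²) = 1/(-729 + 18225) = 1/17496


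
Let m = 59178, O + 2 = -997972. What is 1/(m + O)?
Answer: -1/938796 ≈ -1.0652e-6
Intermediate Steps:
O = -997974 (O = -2 - 997972 = -997974)
1/(m + O) = 1/(59178 - 997974) = 1/(-938796) = -1/938796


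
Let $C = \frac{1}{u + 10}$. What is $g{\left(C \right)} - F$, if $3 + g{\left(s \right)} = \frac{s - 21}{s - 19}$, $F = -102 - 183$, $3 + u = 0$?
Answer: $\frac{18685}{66} \approx 283.11$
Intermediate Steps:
$u = -3$ ($u = -3 + 0 = -3$)
$F = -285$ ($F = -102 - 183 = -285$)
$C = \frac{1}{7}$ ($C = \frac{1}{-3 + 10} = \frac{1}{7} \approx 0.14286$)
$g{\left(s \right)} = -3 + \frac{-21 + s}{-19 + s}$ ($g{\left(s \right)} = -3 + \frac{s - 21}{s - 19} = -3 + \frac{s - 21}{-19 + s} = -3 + \frac{-21 + s}{-19 + s}$)
$g{\left(C \right)} - F = \frac{2 \left(18 - \frac{1}{7}\right)}{-19 + \frac{1}{7}} - -285 = \frac{2 \left(18 - \frac{1}{7}\right)}{- \frac{132}{7}} + 285 = 2 \left(- \frac{7}{132}\right) \frac{125}{7} + 285 = - \frac{125}{66} + 285 = \frac{18685}{66}$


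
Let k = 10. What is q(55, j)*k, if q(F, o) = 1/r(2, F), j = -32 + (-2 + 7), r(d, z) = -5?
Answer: -2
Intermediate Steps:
j = -27 (j = -32 + 5 = -27)
q(F, o) = -1/5 (q(F, o) = 1/(-5) = -1/5)
q(55, j)*k = -1/5*10 = -2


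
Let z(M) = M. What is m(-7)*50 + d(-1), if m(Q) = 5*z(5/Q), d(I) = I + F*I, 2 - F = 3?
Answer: -1250/7 ≈ -178.57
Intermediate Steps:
F = -1 (F = 2 - 1*3 = 2 - 3 = -1)
d(I) = 0 (d(I) = I - I = 0)
m(Q) = 25/Q (m(Q) = 5*(5/Q) = 25/Q)
m(-7)*50 + d(-1) = (25/(-7))*50 + 0 = (25*(-⅐))*50 + 0 = -25/7*50 + 0 = -1250/7 + 0 = -1250/7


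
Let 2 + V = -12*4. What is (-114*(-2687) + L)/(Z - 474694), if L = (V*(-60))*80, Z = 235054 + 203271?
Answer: -20234/1347 ≈ -15.022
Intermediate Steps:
V = -50 (V = -2 - 12*4 = -2 - 48 = -50)
Z = 438325
L = 240000 (L = -50*(-60)*80 = 3000*80 = 240000)
(-114*(-2687) + L)/(Z - 474694) = (-114*(-2687) + 240000)/(438325 - 474694) = (306318 + 240000)/(-36369) = 546318*(-1/36369) = -20234/1347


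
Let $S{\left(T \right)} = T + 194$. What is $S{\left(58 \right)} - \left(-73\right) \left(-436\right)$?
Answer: $-31576$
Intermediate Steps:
$S{\left(T \right)} = 194 + T$
$S{\left(58 \right)} - \left(-73\right) \left(-436\right) = \left(194 + 58\right) - \left(-73\right) \left(-436\right) = 252 - 31828 = -31576$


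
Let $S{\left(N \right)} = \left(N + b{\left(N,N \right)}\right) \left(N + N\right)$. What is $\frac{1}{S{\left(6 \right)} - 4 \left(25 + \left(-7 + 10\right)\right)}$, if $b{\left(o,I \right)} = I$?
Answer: $\frac{1}{32} \approx 0.03125$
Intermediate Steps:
$S{\left(N \right)} = 4 N^{2}$ ($S{\left(N \right)} = \left(N + N\right) \left(N + N\right) = 2 N 2 N = 4 N^{2}$)
$\frac{1}{S{\left(6 \right)} - 4 \left(25 + \left(-7 + 10\right)\right)} = \frac{1}{4 \cdot 6^{2} - 4 \left(25 + \left(-7 + 10\right)\right)} = \frac{1}{4 \cdot 36 - 4 \left(25 + 3\right)} = \frac{1}{144 - 112} = \frac{1}{32}$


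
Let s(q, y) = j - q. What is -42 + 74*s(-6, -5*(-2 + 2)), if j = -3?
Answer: 180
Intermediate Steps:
s(q, y) = -3 - q
-42 + 74*s(-6, -5*(-2 + 2)) = -42 + 74*(-3 - 1*(-6)) = -42 + 74*(-3 + 6) = -42 + 74*3 = -42 + 222 = 180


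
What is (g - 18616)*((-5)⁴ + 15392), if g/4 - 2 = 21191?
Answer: 1059620652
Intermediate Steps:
g = 84772 (g = 8 + 4*21191 = 8 + 84764 = 84772)
(g - 18616)*((-5)⁴ + 15392) = (84772 - 18616)*((-5)⁴ + 15392) = 66156*(625 + 15392) = 66156*16017 = 1059620652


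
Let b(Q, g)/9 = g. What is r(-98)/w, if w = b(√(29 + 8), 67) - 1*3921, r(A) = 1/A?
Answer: 1/325164 ≈ 3.0754e-6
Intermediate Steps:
b(Q, g) = 9*g
w = -3318 (w = 9*67 - 1*3921 = 603 - 3921 = -3318)
r(-98)/w = 1/(-98*(-3318)) = -1/98*(-1/3318) = 1/325164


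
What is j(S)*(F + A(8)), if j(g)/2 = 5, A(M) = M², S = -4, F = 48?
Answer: 1120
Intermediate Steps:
j(g) = 10 (j(g) = 2*5 = 10)
j(S)*(F + A(8)) = 10*(48 + 8²) = 10*(48 + 64) = 10*112 = 1120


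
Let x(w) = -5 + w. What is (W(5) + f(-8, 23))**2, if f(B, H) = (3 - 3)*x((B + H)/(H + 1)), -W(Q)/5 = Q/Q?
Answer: 25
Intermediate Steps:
W(Q) = -5 (W(Q) = -5*Q/Q = -5*1 = -5)
f(B, H) = 0 (f(B, H) = (3 - 3)*(-5 + (B + H)/(H + 1)) = 0*(-5 + (B + H)/(1 + H)) = 0)
(W(5) + f(-8, 23))**2 = (-5 + 0)**2 = (-5)**2 = 25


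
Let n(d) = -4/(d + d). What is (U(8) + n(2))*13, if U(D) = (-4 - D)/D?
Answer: -65/2 ≈ -32.500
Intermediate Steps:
U(D) = (-4 - D)/D
n(d) = -2/d (n(d) = -4*1/(2*d) = -2/d)
(U(8) + n(2))*13 = ((-4 - 1*8)/8 - 2/2)*13 = ((-4 - 8)/8 - 2*½)*13 = ((⅛)*(-12) - 1)*13 = (-3/2 - 1)*13 = -5/2*13 = -65/2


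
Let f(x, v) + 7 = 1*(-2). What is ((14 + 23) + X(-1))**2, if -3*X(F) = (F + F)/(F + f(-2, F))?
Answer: 306916/225 ≈ 1364.1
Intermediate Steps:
f(x, v) = -9 (f(x, v) = -7 + 1*(-2) = -7 - 2 = -9)
X(F) = -2*F/(3*(-9 + F)) (X(F) = -(F + F)/(3*(F - 9)) = -2*F/(3*(-9 + F)))
((14 + 23) + X(-1))**2 = ((14 + 23) - 2*(-1)/(-27 + 3*(-1)))**2 = (37 - 2*(-1)/(-27 - 3))**2 = (37 - 2*(-1)/(-30))**2 = (37 - 2*(-1)*(-1/30))**2 = (37 - 1/15)**2 = (554/15)**2 = 306916/225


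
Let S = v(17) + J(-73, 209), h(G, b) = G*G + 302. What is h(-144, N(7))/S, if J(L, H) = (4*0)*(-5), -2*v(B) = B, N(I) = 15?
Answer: -42076/17 ≈ -2475.1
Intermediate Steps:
h(G, b) = 302 + G² (h(G, b) = G² + 302 = 302 + G²)
v(B) = -B/2
J(L, H) = 0 (J(L, H) = 0*(-5) = 0)
S = -17/2 (S = -½*17 + 0 = -17/2 + 0 = -17/2 ≈ -8.5000)
h(-144, N(7))/S = (302 + (-144)²)/(-17/2) = (302 + 20736)*(-2/17) = 21038*(-2/17) = -42076/17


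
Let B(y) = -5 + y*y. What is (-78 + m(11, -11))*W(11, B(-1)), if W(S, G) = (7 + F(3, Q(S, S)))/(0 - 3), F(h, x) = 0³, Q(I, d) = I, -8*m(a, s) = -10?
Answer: 2149/12 ≈ 179.08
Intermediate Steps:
m(a, s) = 5/4 (m(a, s) = -⅛*(-10) = 5/4)
F(h, x) = 0
B(y) = -5 + y²
W(S, G) = -7/3 (W(S, G) = (7 + 0)/(0 - 3) = 7/(-3) = 7*(-⅓) = -7/3)
(-78 + m(11, -11))*W(11, B(-1)) = (-78 + 5/4)*(-7/3) = -307/4*(-7/3) = 2149/12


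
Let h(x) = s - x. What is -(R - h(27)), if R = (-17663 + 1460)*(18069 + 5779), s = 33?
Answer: 386409150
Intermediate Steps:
R = -386409144 (R = -16203*23848 = -386409144)
h(x) = 33 - x
-(R - h(27)) = -(-386409144 - (33 - 1*27)) = -(-386409144 - (33 - 27)) = -(-386409144 - 1*6) = -(-386409144 - 6) = -1*(-386409150) = 386409150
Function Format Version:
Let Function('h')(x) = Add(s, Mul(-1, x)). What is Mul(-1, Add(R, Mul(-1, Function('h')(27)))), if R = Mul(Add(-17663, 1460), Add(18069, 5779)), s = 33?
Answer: 386409150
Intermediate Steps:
R = -386409144 (R = Mul(-16203, 23848) = -386409144)
Function('h')(x) = Add(33, Mul(-1, x))
Mul(-1, Add(R, Mul(-1, Function('h')(27)))) = Mul(-1, Add(-386409144, Mul(-1, Add(33, Mul(-1, 27))))) = Mul(-1, Add(-386409144, Mul(-1, Add(33, -27)))) = Mul(-1, Add(-386409144, Mul(-1, 6))) = Mul(-1, Add(-386409144, -6)) = Mul(-1, -386409150) = 386409150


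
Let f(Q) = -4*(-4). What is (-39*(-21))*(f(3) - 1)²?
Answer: 184275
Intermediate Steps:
f(Q) = 16
(-39*(-21))*(f(3) - 1)² = (-39*(-21))*(16 - 1)² = 819*15² = 819*225 = 184275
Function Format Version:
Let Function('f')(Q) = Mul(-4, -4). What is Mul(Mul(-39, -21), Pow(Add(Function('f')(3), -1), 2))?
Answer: 184275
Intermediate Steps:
Function('f')(Q) = 16
Mul(Mul(-39, -21), Pow(Add(Function('f')(3), -1), 2)) = Mul(Mul(-39, -21), Pow(Add(16, -1), 2)) = Mul(819, Pow(15, 2)) = Mul(819, 225) = 184275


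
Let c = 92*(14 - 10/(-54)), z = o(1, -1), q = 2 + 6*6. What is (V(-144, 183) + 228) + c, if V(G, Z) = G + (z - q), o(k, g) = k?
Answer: 36505/27 ≈ 1352.0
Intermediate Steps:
q = 38 (q = 2 + 36 = 38)
z = 1
V(G, Z) = -37 + G (V(G, Z) = G + (1 - 1*38) = G + (1 - 38) = G - 37 = -37 + G)
c = 35236/27 (c = 92*(14 - 10*(-1/54)) = 92*(14 + 5/27) = 92*(383/27) = 35236/27 ≈ 1305.0)
(V(-144, 183) + 228) + c = ((-37 - 144) + 228) + 35236/27 = (-181 + 228) + 35236/27 = 47 + 35236/27 = 36505/27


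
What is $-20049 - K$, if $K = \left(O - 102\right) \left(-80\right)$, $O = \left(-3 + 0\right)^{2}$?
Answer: $-27489$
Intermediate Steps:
$O = 9$ ($O = \left(-3\right)^{2} = 9$)
$K = 7440$ ($K = \left(9 - 102\right) \left(-80\right) = \left(-93\right) \left(-80\right) = 7440$)
$-20049 - K = -20049 - 7440 = -27489$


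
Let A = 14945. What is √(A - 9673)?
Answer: 2*√1318 ≈ 72.609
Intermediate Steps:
√(A - 9673) = √(14945 - 9673) = √5272 = 2*√1318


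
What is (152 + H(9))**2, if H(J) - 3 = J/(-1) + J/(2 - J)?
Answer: 1026169/49 ≈ 20942.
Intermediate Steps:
H(J) = 3 - J + J/(2 - J) (H(J) = 3 + (J/(-1) + J/(2 - J)) = 3 + (J*(-1) + J/(2 - J)) = 3 + (-J + J/(2 - J)) = 3 - J + J/(2 - J))
(152 + H(9))**2 = (152 + (-6 - 1*9**2 + 4*9)/(-2 + 9))**2 = (152 + (-6 - 1*81 + 36)/7)**2 = (152 + (-6 - 81 + 36)/7)**2 = (152 + (1/7)*(-51))**2 = (152 - 51/7)**2 = (1013/7)**2 = 1026169/49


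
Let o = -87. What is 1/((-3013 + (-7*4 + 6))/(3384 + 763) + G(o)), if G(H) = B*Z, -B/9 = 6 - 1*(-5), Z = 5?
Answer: -4147/2055800 ≈ -0.0020172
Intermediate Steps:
B = -99 (B = -9*(6 - 1*(-5)) = -9*(6 + 5) = -9*11 = -99)
G(H) = -495 (G(H) = -99*5 = -495)
1/((-3013 + (-7*4 + 6))/(3384 + 763) + G(o)) = 1/((-3013 + (-7*4 + 6))/(3384 + 763) - 495) = 1/((-3013 + (-28 + 6))/4147 - 495) = 1/((-3013 - 22)*(1/4147) - 495) = 1/(-3035*1/4147 - 495) = 1/(-3035/4147 - 495) = 1/(-2055800/4147) = -4147/2055800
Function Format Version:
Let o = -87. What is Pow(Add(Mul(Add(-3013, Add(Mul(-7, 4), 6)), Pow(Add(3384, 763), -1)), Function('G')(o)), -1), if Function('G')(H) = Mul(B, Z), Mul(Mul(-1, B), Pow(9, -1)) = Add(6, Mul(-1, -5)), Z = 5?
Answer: Rational(-4147, 2055800) ≈ -0.0020172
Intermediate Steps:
B = -99 (B = Mul(-9, Add(6, Mul(-1, -5))) = Mul(-9, Add(6, 5)) = Mul(-9, 11) = -99)
Function('G')(H) = -495 (Function('G')(H) = Mul(-99, 5) = -495)
Pow(Add(Mul(Add(-3013, Add(Mul(-7, 4), 6)), Pow(Add(3384, 763), -1)), Function('G')(o)), -1) = Pow(Add(Mul(Add(-3013, Add(Mul(-7, 4), 6)), Pow(Add(3384, 763), -1)), -495), -1) = Pow(Add(Mul(Add(-3013, Add(-28, 6)), Pow(4147, -1)), -495), -1) = Pow(Add(Mul(Add(-3013, -22), Rational(1, 4147)), -495), -1) = Pow(Add(Mul(-3035, Rational(1, 4147)), -495), -1) = Pow(Add(Rational(-3035, 4147), -495), -1) = Pow(Rational(-2055800, 4147), -1) = Rational(-4147, 2055800)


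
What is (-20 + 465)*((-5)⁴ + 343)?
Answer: 430760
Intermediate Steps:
(-20 + 465)*((-5)⁴ + 343) = 445*(625 + 343) = 445*968 = 430760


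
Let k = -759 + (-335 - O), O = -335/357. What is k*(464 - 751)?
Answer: 15999143/51 ≈ 3.1371e+5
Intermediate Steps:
O = -335/357 (O = -335*1/357 = -335/357 ≈ -0.93838)
k = -390223/357 (k = -759 + (-335 - 1*(-335/357)) = -759 + (-335 + 335/357) = -759 - 119260/357 = -390223/357 ≈ -1093.1)
k*(464 - 751) = -390223*(464 - 751)/357 = -390223/357*(-287) = 15999143/51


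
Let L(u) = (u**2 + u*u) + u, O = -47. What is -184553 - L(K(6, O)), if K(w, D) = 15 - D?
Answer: -192303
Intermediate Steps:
L(u) = u + 2*u**2 (L(u) = (u**2 + u**2) + u = 2*u**2 + u = u + 2*u**2)
-184553 - L(K(6, O)) = -184553 - (15 - 1*(-47))*(1 + 2*(15 - 1*(-47))) = -184553 - (15 + 47)*(1 + 2*(15 + 47)) = -184553 - 62*(1 + 2*62) = -184553 - 62*(1 + 124) = -184553 - 62*125 = -184553 - 1*7750 = -184553 - 7750 = -192303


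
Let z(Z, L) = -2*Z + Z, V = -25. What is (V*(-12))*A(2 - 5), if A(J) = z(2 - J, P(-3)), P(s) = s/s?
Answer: -1500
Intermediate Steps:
P(s) = 1
z(Z, L) = -Z
A(J) = -2 + J (A(J) = -(2 - J) = -2 + J)
(V*(-12))*A(2 - 5) = (-25*(-12))*(-2 + (2 - 5)) = 300*(-2 - 3) = 300*(-5) = -1500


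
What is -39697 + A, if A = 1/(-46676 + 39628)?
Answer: -279784457/7048 ≈ -39697.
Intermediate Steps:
A = -1/7048 (A = 1/(-7048) = -1/7048 ≈ -0.00014188)
-39697 + A = -39697 - 1/7048 = -279784457/7048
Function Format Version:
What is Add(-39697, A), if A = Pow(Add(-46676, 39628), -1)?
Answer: Rational(-279784457, 7048) ≈ -39697.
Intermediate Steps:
A = Rational(-1, 7048) (A = Pow(-7048, -1) = Rational(-1, 7048) ≈ -0.00014188)
Add(-39697, A) = Add(-39697, Rational(-1, 7048)) = Rational(-279784457, 7048)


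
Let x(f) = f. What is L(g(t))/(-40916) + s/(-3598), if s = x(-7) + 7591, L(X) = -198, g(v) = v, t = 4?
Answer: -77398635/36803942 ≈ -2.1030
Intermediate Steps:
s = 7584 (s = -7 + 7591 = 7584)
L(g(t))/(-40916) + s/(-3598) = -198/(-40916) + 7584/(-3598) = -198*(-1/40916) + 7584*(-1/3598) = 99/20458 - 3792/1799 = -77398635/36803942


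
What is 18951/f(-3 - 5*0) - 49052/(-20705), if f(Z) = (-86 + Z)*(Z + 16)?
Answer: -335627291/23955685 ≈ -14.010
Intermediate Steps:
f(Z) = (-86 + Z)*(16 + Z)
18951/f(-3 - 5*0) - 49052/(-20705) = 18951/(-1376 + (-3 - 5*0)**2 - 70*(-3 - 5*0)) - 49052/(-20705) = 18951/(-1376 + (-3 + 0)**2 - 70*(-3 + 0)) - 49052*(-1/20705) = 18951/(-1376 + (-3)**2 - 70*(-3)) + 49052/20705 = 18951/(-1376 + 9 + 210) + 49052/20705 = 18951/(-1157) + 49052/20705 = 18951*(-1/1157) + 49052/20705 = -18951/1157 + 49052/20705 = -335627291/23955685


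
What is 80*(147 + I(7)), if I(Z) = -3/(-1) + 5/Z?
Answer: 84400/7 ≈ 12057.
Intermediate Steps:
I(Z) = 3 + 5/Z (I(Z) = -3*(-1) + 5/Z = 3 + 5/Z)
80*(147 + I(7)) = 80*(147 + (3 + 5/7)) = 80*(147 + 26/7) = 80*(1055/7) = 84400/7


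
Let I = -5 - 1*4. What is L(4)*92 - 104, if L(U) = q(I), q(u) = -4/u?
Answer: -568/9 ≈ -63.111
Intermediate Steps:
I = -9 (I = -5 - 4 = -9)
L(U) = 4/9 (L(U) = -4/(-9) = -4*(-⅑) = 4/9)
L(4)*92 - 104 = (4/9)*92 - 104 = 368/9 - 104 = -568/9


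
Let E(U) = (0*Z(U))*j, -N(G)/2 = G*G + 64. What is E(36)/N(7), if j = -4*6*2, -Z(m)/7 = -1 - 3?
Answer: 0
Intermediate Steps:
Z(m) = 28 (Z(m) = -7*(-1 - 3) = -7*(-4) = 28)
N(G) = -128 - 2*G² (N(G) = -2*(G*G + 64) = -2*(G² + 64) = -2*(64 + G²) = -128 - 2*G²)
j = -48 (j = -24*2 = -48)
E(U) = 0 (E(U) = (0*28)*(-48) = 0*(-48) = 0)
E(36)/N(7) = 0/(-128 - 2*7²) = 0/(-128 - 2*49) = 0/(-128 - 98) = 0/(-226) = 0*(-1/226) = 0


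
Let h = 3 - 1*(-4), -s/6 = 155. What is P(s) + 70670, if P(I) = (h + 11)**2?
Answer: 70994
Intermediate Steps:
s = -930 (s = -6*155 = -930)
h = 7 (h = 3 + 4 = 7)
P(I) = 324 (P(I) = (7 + 11)**2 = 18**2 = 324)
P(s) + 70670 = 324 + 70670 = 70994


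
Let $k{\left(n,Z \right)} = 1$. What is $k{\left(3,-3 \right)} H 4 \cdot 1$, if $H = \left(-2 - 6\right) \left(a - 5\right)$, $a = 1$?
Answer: $128$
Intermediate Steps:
$H = 32$ ($H = \left(-2 - 6\right) \left(1 - 5\right) = \left(-8\right) \left(-4\right) = 32$)
$k{\left(3,-3 \right)} H 4 \cdot 1 = 1 \cdot 32 \cdot 4 \cdot 1 = 32 \cdot 4 = 128$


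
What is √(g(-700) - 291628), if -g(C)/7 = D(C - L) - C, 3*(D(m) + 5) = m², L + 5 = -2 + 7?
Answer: I*√12958437/3 ≈ 1199.9*I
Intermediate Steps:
L = 0 (L = -5 + (-2 + 7) = -5 + 5 = 0)
D(m) = -5 + m²/3
g(C) = 35 + 7*C - 7*C²/3 (g(C) = -7*((-5 + (C - 1*0)²/3) - C) = -7*((-5 + (C + 0)²/3) - C) = -7*((-5 + C²/3) - C) = -7*(-5 - C + C²/3) = 35 + 7*C - 7*C²/3)
√(g(-700) - 291628) = √((35 + 7*(-700) - 7/3*(-700)²) - 291628) = √((35 - 4900 - 7/3*490000) - 291628) = √((35 - 4900 - 3430000/3) - 291628) = √(-3444595/3 - 291628) = √(-4319479/3) = I*√12958437/3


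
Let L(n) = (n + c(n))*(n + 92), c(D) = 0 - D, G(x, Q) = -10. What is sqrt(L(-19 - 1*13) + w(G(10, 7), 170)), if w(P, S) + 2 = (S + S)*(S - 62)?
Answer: sqrt(36718) ≈ 191.62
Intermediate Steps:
w(P, S) = -2 + 2*S*(-62 + S) (w(P, S) = -2 + (S + S)*(S - 62) = -2 + (2*S)*(-62 + S) = -2 + 2*S*(-62 + S))
c(D) = -D
L(n) = 0 (L(n) = (n - n)*(n + 92) = 0*(92 + n) = 0)
sqrt(L(-19 - 1*13) + w(G(10, 7), 170)) = sqrt(0 + (-2 - 124*170 + 2*170**2)) = sqrt(0 + (-2 - 21080 + 2*28900)) = sqrt(0 + (-2 - 21080 + 57800)) = sqrt(0 + 36718) = sqrt(36718)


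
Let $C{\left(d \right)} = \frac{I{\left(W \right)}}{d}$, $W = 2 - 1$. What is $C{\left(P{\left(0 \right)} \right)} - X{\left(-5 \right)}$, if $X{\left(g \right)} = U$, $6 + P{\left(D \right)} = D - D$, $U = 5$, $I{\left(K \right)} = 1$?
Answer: $- \frac{31}{6} \approx -5.1667$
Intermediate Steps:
$W = 1$ ($W = 2 - 1 = 1$)
$P{\left(D \right)} = -6$ ($P{\left(D \right)} = -6 + \left(D - D\right) = -6 + 0 = -6$)
$X{\left(g \right)} = 5$
$C{\left(d \right)} = \frac{1}{d}$ ($C{\left(d \right)} = 1 \frac{1}{d} = \frac{1}{d}$)
$C{\left(P{\left(0 \right)} \right)} - X{\left(-5 \right)} = \frac{1}{-6} - 5 = - \frac{1}{6} - 5 = - \frac{31}{6}$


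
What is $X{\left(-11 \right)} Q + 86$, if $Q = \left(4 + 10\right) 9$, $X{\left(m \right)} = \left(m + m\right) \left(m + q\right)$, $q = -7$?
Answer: $49982$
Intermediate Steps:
$X{\left(m \right)} = 2 m \left(-7 + m\right)$ ($X{\left(m \right)} = \left(m + m\right) \left(m - 7\right) = 2 m \left(-7 + m\right)$)
$Q = 126$ ($Q = 14 \cdot 9 = 126$)
$X{\left(-11 \right)} Q + 86 = 2 \left(-11\right) \left(-7 - 11\right) 126 + 86 = 2 \left(-11\right) \left(-18\right) 126 + 86 = 396 \cdot 126 + 86 = 49896 + 86 = 49982$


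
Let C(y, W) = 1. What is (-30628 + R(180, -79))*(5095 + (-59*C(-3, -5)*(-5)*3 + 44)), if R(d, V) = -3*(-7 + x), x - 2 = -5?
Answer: -184322352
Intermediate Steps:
x = -3 (x = 2 - 5 = -3)
R(d, V) = 30 (R(d, V) = -3*(-7 - 3) = -3*(-10) = 30)
(-30628 + R(180, -79))*(5095 + (-59*C(-3, -5)*(-5)*3 + 44)) = (-30628 + 30)*(5095 + (-59*1*(-5)*3 + 44)) = -30598*(5095 + (-(-295)*3 + 44)) = -30598*(5095 + (-59*(-15) + 44)) = -30598*(5095 + (885 + 44)) = -30598*(5095 + 929) = -30598*6024 = -184322352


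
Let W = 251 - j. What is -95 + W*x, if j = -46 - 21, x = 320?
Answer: 101665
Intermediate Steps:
j = -67
W = 318 (W = 251 - 1*(-67) = 251 + 67 = 318)
-95 + W*x = -95 + 318*320 = -95 + 101760 = 101665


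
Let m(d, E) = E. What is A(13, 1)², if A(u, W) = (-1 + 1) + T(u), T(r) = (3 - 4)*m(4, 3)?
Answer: 9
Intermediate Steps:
T(r) = -3 (T(r) = (3 - 4)*3 = -1*3 = -3)
A(u, W) = -3 (A(u, W) = (-1 + 1) - 3 = 0 - 3 = -3)
A(13, 1)² = (-3)² = 9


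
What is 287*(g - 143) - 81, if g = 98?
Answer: -12996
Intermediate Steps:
287*(g - 143) - 81 = 287*(98 - 143) - 81 = 287*(-45) - 81 = -12915 - 81 = -12996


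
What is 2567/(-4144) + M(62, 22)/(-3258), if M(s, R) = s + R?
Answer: -1451897/2250192 ≈ -0.64523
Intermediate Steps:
M(s, R) = R + s
2567/(-4144) + M(62, 22)/(-3258) = 2567/(-4144) + (22 + 62)/(-3258) = 2567*(-1/4144) + 84*(-1/3258) = -2567/4144 - 14/543 = -1451897/2250192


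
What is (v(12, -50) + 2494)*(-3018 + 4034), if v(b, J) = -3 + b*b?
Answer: 2677160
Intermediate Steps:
v(b, J) = -3 + b²
(v(12, -50) + 2494)*(-3018 + 4034) = ((-3 + 12²) + 2494)*(-3018 + 4034) = ((-3 + 144) + 2494)*1016 = (141 + 2494)*1016 = 2635*1016 = 2677160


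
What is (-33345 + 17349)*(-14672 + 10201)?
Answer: 71518116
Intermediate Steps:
(-33345 + 17349)*(-14672 + 10201) = -15996*(-4471) = 71518116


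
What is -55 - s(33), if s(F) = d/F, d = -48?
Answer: -589/11 ≈ -53.545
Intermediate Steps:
s(F) = -48/F
-55 - s(33) = -55 - (-48)/33 = -55 - 1*(-16/11) = -55 + 16/11 = -589/11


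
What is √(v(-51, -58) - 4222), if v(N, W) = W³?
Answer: I*√199334 ≈ 446.47*I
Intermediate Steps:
√(v(-51, -58) - 4222) = √((-58)³ - 4222) = √(-195112 - 4222) = √(-199334) = I*√199334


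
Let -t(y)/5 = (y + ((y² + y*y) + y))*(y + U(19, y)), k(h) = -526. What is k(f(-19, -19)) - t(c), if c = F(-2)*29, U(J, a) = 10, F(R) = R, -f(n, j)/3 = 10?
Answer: -1587406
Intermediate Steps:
f(n, j) = -30 (f(n, j) = -3*10 = -30)
c = -58 (c = -2*29 = -58)
t(y) = -5*(10 + y)*(2*y + 2*y²) (t(y) = -5*(y + ((y² + y*y) + y))*(y + 10) = -5*(y + ((y² + y²) + y))*(10 + y) = -5*(y + (2*y² + y))*(10 + y) = -5*(y + (y + 2*y²))*(10 + y) = -5*(2*y + 2*y²)*(10 + y) = -5*(10 + y)*(2*y + 2*y²))
k(f(-19, -19)) - t(c) = -526 - (-10)*(-58)*(10 + (-58)² + 11*(-58)) = -526 - (-10)*(-58)*(10 + 3364 - 638) = -526 - (-10)*(-58)*2736 = -526 - 1*1586880 = -526 - 1586880 = -1587406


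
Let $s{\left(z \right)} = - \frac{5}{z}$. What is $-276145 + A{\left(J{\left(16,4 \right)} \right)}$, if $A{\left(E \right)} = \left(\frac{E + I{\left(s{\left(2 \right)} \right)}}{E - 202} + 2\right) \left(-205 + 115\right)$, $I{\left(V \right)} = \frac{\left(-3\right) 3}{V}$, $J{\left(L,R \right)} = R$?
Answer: $- \frac{3039537}{11} \approx -2.7632 \cdot 10^{5}$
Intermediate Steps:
$I{\left(V \right)} = - \frac{9}{V}$
$A{\left(E \right)} = -180 - \frac{90 \left(\frac{18}{5} + E\right)}{-202 + E}$ ($A{\left(E \right)} = \left(\frac{E - \frac{9}{\left(-5\right) \frac{1}{2}}}{E - 202} + 2\right) \left(-205 + 115\right) = \left(\frac{E - \frac{9}{\left(-5\right) \frac{1}{2}}}{-202 + E} + 2\right) \left(-90\right) = \left(\frac{E - \frac{9}{- \frac{5}{2}}}{-202 + E} + 2\right) \left(-90\right) = \left(\frac{E - - \frac{18}{5}}{-202 + E} + 2\right) \left(-90\right) = \left(\frac{E + \frac{18}{5}}{-202 + E} + 2\right) \left(-90\right) = \left(\frac{\frac{18}{5} + E}{-202 + E} + 2\right) \left(-90\right) = \left(2 + \frac{\frac{18}{5} + E}{-202 + E}\right) \left(-90\right) = -180 - \frac{90 \left(\frac{18}{5} + E\right)}{-202 + E}$)
$-276145 + A{\left(J{\left(16,4 \right)} \right)} = -276145 + \frac{18 \left(2002 - 60\right)}{-202 + 4} = -276145 + \frac{18 \left(2002 - 60\right)}{-198} = -276145 + 18 \left(- \frac{1}{198}\right) 1942 = -276145 - \frac{1942}{11} = - \frac{3039537}{11}$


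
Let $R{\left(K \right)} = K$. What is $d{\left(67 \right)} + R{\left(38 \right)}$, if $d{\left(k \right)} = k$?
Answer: $105$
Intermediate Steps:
$d{\left(67 \right)} + R{\left(38 \right)} = 67 + 38 = 105$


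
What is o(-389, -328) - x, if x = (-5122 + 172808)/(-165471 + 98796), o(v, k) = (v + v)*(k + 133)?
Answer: 10115431936/66675 ≈ 1.5171e+5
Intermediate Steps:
o(v, k) = 2*v*(133 + k) (o(v, k) = (2*v)*(133 + k) = 2*v*(133 + k))
x = -167686/66675 (x = 167686/(-66675) = 167686*(-1/66675) = -167686/66675 ≈ -2.5150)
o(-389, -328) - x = 2*(-389)*(133 - 328) - 1*(-167686/66675) = 2*(-389)*(-195) + 167686/66675 = 151710 + 167686/66675 = 10115431936/66675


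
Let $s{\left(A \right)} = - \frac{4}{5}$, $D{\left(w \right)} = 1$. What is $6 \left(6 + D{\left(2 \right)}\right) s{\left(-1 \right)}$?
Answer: $- \frac{168}{5} \approx -33.6$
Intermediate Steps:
$s{\left(A \right)} = - \frac{4}{5}$ ($s{\left(A \right)} = \left(-4\right) \frac{1}{5} = - \frac{4}{5}$)
$6 \left(6 + D{\left(2 \right)}\right) s{\left(-1 \right)} = 6 \left(6 + 1\right) \left(- \frac{4}{5}\right) = 6 \cdot 7 \left(- \frac{4}{5}\right) = 6 \left(- \frac{28}{5}\right) = - \frac{168}{5}$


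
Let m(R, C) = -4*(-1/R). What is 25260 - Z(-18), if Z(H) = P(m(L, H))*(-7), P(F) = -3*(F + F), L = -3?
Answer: 25316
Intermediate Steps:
m(R, C) = 4/R (m(R, C) = -(-4)/R = 4/R)
P(F) = -6*F
Z(H) = -56 (Z(H) = -24/(-3)*(-7) = -24*(-1)/3*(-7) = -6*(-4/3)*(-7) = 8*(-7) = -56)
25260 - Z(-18) = 25260 - 1*(-56) = 25260 + 56 = 25316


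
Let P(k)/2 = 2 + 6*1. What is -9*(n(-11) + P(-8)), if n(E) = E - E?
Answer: -144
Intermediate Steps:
P(k) = 16 (P(k) = 2*(2 + 6*1) = 2*(2 + 6) = 2*8 = 16)
n(E) = 0
-9*(n(-11) + P(-8)) = -9*(0 + 16) = -9*16 = -144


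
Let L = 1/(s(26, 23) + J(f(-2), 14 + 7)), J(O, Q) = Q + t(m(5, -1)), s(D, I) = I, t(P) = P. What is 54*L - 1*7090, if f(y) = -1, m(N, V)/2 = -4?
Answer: -14177/2 ≈ -7088.5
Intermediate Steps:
m(N, V) = -8 (m(N, V) = 2*(-4) = -8)
J(O, Q) = -8 + Q (J(O, Q) = Q - 8 = -8 + Q)
L = 1/36 (L = 1/(23 + (-8 + (14 + 7))) = 1/(23 + (-8 + 21)) = 1/(23 + 13) = 1/36 ≈ 0.027778)
54*L - 1*7090 = 54*(1/36) - 1*7090 = 3/2 - 7090 = -14177/2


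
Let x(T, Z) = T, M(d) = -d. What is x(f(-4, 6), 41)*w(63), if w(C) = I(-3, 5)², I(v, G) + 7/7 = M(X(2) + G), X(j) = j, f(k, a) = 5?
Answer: 320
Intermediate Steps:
I(v, G) = -3 - G (I(v, G) = -1 - (2 + G) = -1 + (-2 - G) = -3 - G)
w(C) = 64 (w(C) = (-3 - 1*5)² = (-3 - 5)² = (-8)² = 64)
x(f(-4, 6), 41)*w(63) = 5*64 = 320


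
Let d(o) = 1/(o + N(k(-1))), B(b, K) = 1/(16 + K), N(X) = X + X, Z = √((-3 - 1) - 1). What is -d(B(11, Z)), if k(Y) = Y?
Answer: 506/981 - I*√5/981 ≈ 0.5158 - 0.0022794*I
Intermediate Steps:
Z = I*√5 (Z = √(-4 - 1) = √(-5) = I*√5 ≈ 2.2361*I)
N(X) = 2*X
d(o) = 1/(-2 + o) (d(o) = 1/(o + 2*(-1)) = 1/(o - 2) = 1/(-2 + o))
-d(B(11, Z)) = -1/(-2 + 1/(16 + I*√5))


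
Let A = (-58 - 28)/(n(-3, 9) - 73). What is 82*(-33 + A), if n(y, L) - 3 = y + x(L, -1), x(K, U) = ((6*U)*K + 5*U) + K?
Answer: -7946/3 ≈ -2648.7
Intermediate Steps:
x(K, U) = K + 5*U + 6*K*U (x(K, U) = (6*K*U + 5*U) + K = (5*U + 6*K*U) + K = K + 5*U + 6*K*U)
n(y, L) = -2 + y - 5*L (n(y, L) = 3 + (y + (L + 5*(-1) + 6*L*(-1))) = 3 + (y + (L - 5 - 6*L)) = 3 + (y + (-5 - 5*L)) = 3 + (-5 + y - 5*L) = -2 + y - 5*L)
A = 86/123 (A = (-58 - 28)/((-2 - 3 - 5*9) - 73) = -86/((-2 - 3 - 45) - 73) = -86/(-50 - 73) = -86/(-123) = -86*(-1/123) = 86/123 ≈ 0.69919)
82*(-33 + A) = 82*(-33 + 86/123) = 82*(-3973/123) = -7946/3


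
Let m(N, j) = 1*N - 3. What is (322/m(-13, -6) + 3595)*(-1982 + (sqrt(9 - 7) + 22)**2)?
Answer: -5348013 + 314589*sqrt(2)/2 ≈ -5.1256e+6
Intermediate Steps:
m(N, j) = -3 + N (m(N, j) = N - 3 = -3 + N)
(322/m(-13, -6) + 3595)*(-1982 + (sqrt(9 - 7) + 22)**2) = (322/(-3 - 13) + 3595)*(-1982 + (sqrt(9 - 7) + 22)**2) = (322/(-16) + 3595)*(-1982 + (sqrt(2) + 22)**2) = (322*(-1/16) + 3595)*(-1982 + (22 + sqrt(2))**2) = (-161/8 + 3595)*(-1982 + (22 + sqrt(2))**2) = 28599*(-1982 + (22 + sqrt(2))**2)/8 = -28341609/4 + 28599*(22 + sqrt(2))**2/8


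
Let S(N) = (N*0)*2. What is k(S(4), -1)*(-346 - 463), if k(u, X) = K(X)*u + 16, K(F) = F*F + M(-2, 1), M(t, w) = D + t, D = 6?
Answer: -12944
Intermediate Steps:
S(N) = 0 (S(N) = 0*2 = 0)
M(t, w) = 6 + t
K(F) = 4 + F² (K(F) = F*F + (6 - 2) = F² + 4 = 4 + F²)
k(u, X) = 16 + u*(4 + X²) (k(u, X) = (4 + X²)*u + 16 = u*(4 + X²) + 16 = 16 + u*(4 + X²))
k(S(4), -1)*(-346 - 463) = (16 + 0*(4 + (-1)²))*(-346 - 463) = (16 + 0*(4 + 1))*(-809) = (16 + 0*5)*(-809) = (16 + 0)*(-809) = 16*(-809) = -12944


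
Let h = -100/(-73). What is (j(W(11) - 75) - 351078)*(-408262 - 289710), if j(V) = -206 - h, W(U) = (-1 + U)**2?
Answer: 17898676708704/73 ≈ 2.4519e+11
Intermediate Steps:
h = 100/73 (h = -100*(-1/73) = 100/73 ≈ 1.3699)
j(V) = -15138/73 (j(V) = -206 - 1*100/73 = -206 - 100/73 = -15138/73)
(j(W(11) - 75) - 351078)*(-408262 - 289710) = (-15138/73 - 351078)*(-408262 - 289710) = -25643832/73*(-697972) = 17898676708704/73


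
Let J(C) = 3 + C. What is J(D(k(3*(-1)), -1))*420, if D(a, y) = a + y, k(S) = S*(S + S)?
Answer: 8400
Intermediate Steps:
k(S) = 2*S² (k(S) = S*(2*S) = 2*S²)
J(D(k(3*(-1)), -1))*420 = (3 + (2*(3*(-1))² - 1))*420 = (3 + (2*(-3)² - 1))*420 = (3 + (2*9 - 1))*420 = (3 + (18 - 1))*420 = (3 + 17)*420 = 20*420 = 8400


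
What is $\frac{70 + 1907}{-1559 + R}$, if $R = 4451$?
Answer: $\frac{659}{964} \approx 0.68361$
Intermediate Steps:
$\frac{70 + 1907}{-1559 + R} = \frac{70 + 1907}{-1559 + 4451} = \frac{1977}{2892} = 1977 \cdot \frac{1}{2892} = \frac{659}{964}$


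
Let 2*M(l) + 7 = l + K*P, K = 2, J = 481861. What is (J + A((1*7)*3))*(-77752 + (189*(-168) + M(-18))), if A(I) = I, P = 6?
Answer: -52771138761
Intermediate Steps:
M(l) = 5/2 + l/2 (M(l) = -7/2 + (l + 2*6)/2 = -7/2 + (l + 12)/2 = -7/2 + (12 + l)/2 = -7/2 + (6 + l/2) = 5/2 + l/2)
(J + A((1*7)*3))*(-77752 + (189*(-168) + M(-18))) = (481861 + (1*7)*3)*(-77752 + (189*(-168) + (5/2 + (½)*(-18)))) = (481861 + 7*3)*(-77752 + (-31752 + (5/2 - 9))) = (481861 + 21)*(-77752 + (-31752 - 13/2)) = 481882*(-77752 - 63517/2) = 481882*(-219021/2) = -52771138761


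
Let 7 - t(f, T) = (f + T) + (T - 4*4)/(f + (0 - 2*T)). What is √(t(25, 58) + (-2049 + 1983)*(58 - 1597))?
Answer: 2*√4288310/13 ≈ 318.59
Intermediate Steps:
t(f, T) = 7 - T - f - (-16 + T)/(f - 2*T) (t(f, T) = 7 - ((f + T) + (T - 4*4)/(f + (0 - 2*T))) = 7 - ((T + f) + (T - 16)/(f - 2*T)) = 7 - ((T + f) + (-16 + T)/(f - 2*T)) = 7 - (T + f + (-16 + T)/(f - 2*T)) = 7 + (-T - f - (-16 + T)/(f - 2*T)) = 7 - T - f - (-16 + T)/(f - 2*T))
√(t(25, 58) + (-2049 + 1983)*(58 - 1597)) = √((-16 + 25² - 7*25 - 2*58² + 15*58 - 1*58*25)/(-1*25 + 2*58) + (-2049 + 1983)*(58 - 1597)) = √((-16 + 625 - 175 - 2*3364 + 870 - 1450)/(-25 + 116) - 66*(-1539)) = √((-16 + 625 - 175 - 6728 + 870 - 1450)/91 + 101574) = √((1/91)*(-6874) + 101574) = √(-982/13 + 101574) = √(1319480/13) = 2*√4288310/13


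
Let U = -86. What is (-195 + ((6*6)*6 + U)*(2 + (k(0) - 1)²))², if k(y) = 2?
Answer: 38025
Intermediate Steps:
(-195 + ((6*6)*6 + U)*(2 + (k(0) - 1)²))² = (-195 + ((6*6)*6 - 86)*(2 + (2 - 1)²))² = (-195 + (36*6 - 86)*(2 + 1²))² = (-195 + (216 - 86)*(2 + 1))² = (-195 + 130*3)² = (-195 + 390)² = 195² = 38025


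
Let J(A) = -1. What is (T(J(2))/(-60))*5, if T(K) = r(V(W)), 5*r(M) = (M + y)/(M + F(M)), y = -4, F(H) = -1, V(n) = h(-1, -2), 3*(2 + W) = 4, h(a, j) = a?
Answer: -1/24 ≈ -0.041667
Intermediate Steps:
W = -⅔ (W = -2 + (⅓)*4 = -2 + 4/3 = -⅔ ≈ -0.66667)
V(n) = -1
r(M) = (-4 + M)/(5*(-1 + M)) (r(M) = ((M - 4)/(M - 1))/5 = ((-4 + M)/(-1 + M))/5 = (-4 + M)/(5*(-1 + M)))
T(K) = ½ (T(K) = (-4 - 1)/(5*(-1 - 1)) = (⅕)*(-5)/(-2) = (⅕)*(-½)*(-5) = ½)
(T(J(2))/(-60))*5 = ((½)/(-60))*5 = ((½)*(-1/60))*5 = -1/120*5 = -1/24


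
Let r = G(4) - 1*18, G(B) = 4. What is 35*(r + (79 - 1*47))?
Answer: 630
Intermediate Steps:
r = -14 (r = 4 - 1*18 = 4 - 18 = -14)
35*(r + (79 - 1*47)) = 35*(-14 + (79 - 1*47)) = 35*(-14 + (79 - 47)) = 35*(-14 + 32) = 35*18 = 630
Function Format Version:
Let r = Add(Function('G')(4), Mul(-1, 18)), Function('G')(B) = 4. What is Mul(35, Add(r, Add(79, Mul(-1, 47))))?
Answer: 630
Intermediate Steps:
r = -14 (r = Add(4, Mul(-1, 18)) = Add(4, -18) = -14)
Mul(35, Add(r, Add(79, Mul(-1, 47)))) = Mul(35, Add(-14, Add(79, Mul(-1, 47)))) = Mul(35, Add(-14, Add(79, -47))) = Mul(35, Add(-14, 32)) = Mul(35, 18) = 630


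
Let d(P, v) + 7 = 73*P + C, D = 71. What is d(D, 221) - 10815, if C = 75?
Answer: -5564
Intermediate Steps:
d(P, v) = 68 + 73*P (d(P, v) = -7 + (73*P + 75) = -7 + (75 + 73*P) = 68 + 73*P)
d(D, 221) - 10815 = (68 + 73*71) - 10815 = (68 + 5183) - 10815 = 5251 - 10815 = -5564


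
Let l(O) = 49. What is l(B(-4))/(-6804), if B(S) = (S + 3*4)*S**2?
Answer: -7/972 ≈ -0.0072016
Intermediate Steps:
B(S) = S**2*(12 + S) (B(S) = (S + 12)*S**2 = (12 + S)*S**2 = S**2*(12 + S))
l(B(-4))/(-6804) = 49/(-6804) = 49*(-1/6804) = -7/972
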